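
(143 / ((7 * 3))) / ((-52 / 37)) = -407 / 84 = -4.85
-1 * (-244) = 244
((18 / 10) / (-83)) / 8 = -9 / 3320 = -0.00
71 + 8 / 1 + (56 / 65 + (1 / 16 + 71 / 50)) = 422989 / 5200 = 81.34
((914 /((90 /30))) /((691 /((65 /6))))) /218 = 29705 /1355742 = 0.02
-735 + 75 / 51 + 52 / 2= -12028 / 17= -707.53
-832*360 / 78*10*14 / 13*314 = -168806400 / 13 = -12985107.69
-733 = -733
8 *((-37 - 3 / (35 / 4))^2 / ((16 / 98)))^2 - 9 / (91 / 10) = 583622928.21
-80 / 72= -1.11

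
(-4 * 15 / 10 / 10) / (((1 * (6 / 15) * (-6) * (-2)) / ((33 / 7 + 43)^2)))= -284.58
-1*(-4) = 4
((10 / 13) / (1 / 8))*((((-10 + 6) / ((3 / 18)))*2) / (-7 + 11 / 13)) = 48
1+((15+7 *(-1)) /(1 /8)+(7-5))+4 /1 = 71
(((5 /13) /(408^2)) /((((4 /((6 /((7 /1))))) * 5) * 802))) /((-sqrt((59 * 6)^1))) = -sqrt(354) /2867134652928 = -0.00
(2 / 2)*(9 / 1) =9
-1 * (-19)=19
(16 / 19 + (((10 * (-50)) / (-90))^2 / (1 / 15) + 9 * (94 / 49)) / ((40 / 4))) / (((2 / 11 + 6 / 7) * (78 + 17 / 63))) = 67557479 / 112426800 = 0.60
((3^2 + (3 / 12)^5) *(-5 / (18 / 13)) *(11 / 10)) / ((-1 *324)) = 1318031 / 11943936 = 0.11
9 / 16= 0.56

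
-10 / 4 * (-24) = 60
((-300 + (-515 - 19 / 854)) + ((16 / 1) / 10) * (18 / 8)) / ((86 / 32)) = -27718184 / 91805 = -301.92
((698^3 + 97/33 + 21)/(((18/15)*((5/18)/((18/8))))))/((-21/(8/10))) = -33666773178/385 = -87446164.10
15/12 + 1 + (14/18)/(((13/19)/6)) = 1415/156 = 9.07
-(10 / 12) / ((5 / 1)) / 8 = -1 / 48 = -0.02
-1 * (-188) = 188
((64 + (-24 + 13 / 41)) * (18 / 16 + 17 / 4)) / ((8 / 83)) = 5899557 / 2624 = 2248.31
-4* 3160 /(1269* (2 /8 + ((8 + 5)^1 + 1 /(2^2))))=-25280 /34263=-0.74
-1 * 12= -12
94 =94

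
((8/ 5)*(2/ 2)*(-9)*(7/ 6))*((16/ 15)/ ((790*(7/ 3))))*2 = -0.02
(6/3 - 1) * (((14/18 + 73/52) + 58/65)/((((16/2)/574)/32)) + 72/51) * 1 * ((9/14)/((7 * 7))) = 35101667/379015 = 92.61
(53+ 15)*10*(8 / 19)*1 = 286.32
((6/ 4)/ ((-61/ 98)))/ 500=-147/ 30500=-0.00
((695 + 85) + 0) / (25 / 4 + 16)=3120 / 89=35.06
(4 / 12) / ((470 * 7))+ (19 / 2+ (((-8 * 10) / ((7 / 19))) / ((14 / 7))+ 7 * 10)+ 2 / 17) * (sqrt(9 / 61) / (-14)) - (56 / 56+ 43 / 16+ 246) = -19715317 / 78960+ 20673 * sqrt(61) / 203252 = -248.89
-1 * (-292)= 292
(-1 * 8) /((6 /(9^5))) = -78732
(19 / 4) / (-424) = -19 / 1696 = -0.01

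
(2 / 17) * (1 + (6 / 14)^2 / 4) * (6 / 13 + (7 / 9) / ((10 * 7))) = 3239 / 55692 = 0.06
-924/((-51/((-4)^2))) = 4928/17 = 289.88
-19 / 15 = -1.27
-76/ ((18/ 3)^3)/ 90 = -19/ 4860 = -0.00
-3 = -3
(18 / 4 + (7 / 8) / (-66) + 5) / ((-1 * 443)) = -5009 / 233904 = -0.02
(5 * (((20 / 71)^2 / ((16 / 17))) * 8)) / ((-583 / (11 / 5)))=-3400 / 267173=-0.01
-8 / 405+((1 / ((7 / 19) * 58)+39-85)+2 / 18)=-45.86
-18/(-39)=6/13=0.46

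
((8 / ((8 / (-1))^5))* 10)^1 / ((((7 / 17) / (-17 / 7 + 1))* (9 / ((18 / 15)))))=85 / 75264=0.00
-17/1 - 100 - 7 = -124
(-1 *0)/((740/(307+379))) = 0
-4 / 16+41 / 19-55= -4035 / 76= -53.09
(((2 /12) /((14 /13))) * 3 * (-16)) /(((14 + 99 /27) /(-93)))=14508 /371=39.11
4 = 4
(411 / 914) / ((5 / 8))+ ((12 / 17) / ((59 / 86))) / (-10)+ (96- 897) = -366872547 / 458371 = -800.38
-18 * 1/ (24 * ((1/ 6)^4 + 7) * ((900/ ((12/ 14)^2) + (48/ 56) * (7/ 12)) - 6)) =-216/ 2458783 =-0.00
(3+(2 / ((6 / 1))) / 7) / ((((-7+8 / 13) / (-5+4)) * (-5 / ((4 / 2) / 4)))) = -0.05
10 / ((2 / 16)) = 80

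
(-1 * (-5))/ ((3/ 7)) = 35/ 3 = 11.67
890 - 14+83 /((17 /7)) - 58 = 14487 /17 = 852.18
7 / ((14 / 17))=17 / 2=8.50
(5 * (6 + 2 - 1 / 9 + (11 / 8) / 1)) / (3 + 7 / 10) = 16675 / 1332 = 12.52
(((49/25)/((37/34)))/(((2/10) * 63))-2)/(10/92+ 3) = -142232/238095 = -0.60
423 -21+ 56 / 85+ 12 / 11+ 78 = 450436 / 935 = 481.75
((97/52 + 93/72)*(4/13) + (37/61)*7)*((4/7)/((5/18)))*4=15490128/360815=42.93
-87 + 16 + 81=10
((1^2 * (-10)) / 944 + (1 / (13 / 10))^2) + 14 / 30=1253701 / 1196520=1.05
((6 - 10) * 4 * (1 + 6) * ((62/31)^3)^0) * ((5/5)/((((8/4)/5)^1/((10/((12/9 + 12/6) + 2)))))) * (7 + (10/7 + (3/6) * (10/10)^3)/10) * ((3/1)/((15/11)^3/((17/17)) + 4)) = -60314265/34796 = -1733.37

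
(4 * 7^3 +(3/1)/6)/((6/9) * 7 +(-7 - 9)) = -8235/68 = -121.10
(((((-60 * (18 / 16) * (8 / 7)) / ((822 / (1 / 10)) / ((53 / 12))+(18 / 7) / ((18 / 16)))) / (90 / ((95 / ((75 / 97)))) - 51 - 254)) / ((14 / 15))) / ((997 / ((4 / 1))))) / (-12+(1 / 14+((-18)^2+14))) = 7911999 / 4411039991521064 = 0.00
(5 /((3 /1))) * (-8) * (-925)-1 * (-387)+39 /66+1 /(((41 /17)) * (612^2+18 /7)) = 7520887258250 /591221763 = 12720.92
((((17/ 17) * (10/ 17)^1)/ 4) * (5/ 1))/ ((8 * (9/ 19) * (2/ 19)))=9025/ 4896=1.84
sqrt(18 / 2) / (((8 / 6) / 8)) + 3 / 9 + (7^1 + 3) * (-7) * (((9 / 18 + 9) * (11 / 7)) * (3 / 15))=-572 / 3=-190.67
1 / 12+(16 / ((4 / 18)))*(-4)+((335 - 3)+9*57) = 6685 / 12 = 557.08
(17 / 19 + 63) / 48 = 607 / 456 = 1.33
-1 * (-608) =608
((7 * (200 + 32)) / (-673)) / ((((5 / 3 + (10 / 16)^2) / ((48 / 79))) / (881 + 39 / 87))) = -13192445952 / 21000965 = -628.18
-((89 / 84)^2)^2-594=-29636301025 / 49787136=-595.26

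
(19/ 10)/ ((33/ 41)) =779/ 330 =2.36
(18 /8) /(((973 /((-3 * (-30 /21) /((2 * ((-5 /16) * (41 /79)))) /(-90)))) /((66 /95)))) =31284 /132644225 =0.00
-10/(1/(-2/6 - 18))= 550/3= 183.33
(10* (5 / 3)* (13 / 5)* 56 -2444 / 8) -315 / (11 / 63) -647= -329.92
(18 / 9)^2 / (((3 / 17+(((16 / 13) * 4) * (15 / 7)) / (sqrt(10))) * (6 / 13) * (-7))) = 522886 / 26559711 - 3125824 * sqrt(10) / 26559711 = -0.35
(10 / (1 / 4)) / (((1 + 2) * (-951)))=-40 / 2853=-0.01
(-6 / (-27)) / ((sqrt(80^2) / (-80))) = -2 / 9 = -0.22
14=14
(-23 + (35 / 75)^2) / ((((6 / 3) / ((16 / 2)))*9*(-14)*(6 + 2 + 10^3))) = 2563 / 3572100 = 0.00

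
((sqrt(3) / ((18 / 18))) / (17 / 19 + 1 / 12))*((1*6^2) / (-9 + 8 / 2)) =-8208*sqrt(3) / 1115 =-12.75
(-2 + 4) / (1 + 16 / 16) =1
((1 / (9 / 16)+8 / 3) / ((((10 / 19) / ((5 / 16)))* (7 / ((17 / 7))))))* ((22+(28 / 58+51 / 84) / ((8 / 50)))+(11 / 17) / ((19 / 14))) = 26.81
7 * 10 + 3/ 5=353/ 5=70.60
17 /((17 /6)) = 6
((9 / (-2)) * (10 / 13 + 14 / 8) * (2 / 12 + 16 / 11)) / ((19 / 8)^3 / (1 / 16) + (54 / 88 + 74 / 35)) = -981190 / 11588733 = -0.08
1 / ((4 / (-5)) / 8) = -10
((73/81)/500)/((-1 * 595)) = -73/24097500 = -0.00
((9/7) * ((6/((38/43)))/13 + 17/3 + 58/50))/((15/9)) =1225251/216125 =5.67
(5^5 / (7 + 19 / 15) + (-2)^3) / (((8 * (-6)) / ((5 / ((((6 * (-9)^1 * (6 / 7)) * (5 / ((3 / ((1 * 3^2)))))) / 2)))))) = 321181 / 2892672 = 0.11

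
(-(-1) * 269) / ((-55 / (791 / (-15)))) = 212779 / 825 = 257.91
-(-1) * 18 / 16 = 9 / 8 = 1.12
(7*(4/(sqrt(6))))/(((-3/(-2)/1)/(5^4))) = 17500*sqrt(6)/9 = 4762.90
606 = 606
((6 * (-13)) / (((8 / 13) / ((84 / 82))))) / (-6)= 3549 / 164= 21.64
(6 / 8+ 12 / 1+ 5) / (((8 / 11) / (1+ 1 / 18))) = 14839 / 576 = 25.76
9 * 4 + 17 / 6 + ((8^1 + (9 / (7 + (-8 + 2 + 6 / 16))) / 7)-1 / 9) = 66053 / 1386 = 47.66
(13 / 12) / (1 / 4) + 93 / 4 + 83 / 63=7283 / 252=28.90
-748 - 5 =-753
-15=-15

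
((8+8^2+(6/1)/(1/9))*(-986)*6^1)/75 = -248472/25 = -9938.88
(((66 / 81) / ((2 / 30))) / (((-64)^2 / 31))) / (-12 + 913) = 1705 / 16607232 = 0.00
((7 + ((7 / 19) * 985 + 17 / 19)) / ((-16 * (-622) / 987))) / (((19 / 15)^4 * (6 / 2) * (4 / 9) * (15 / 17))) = 1196856556875 / 98568548992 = 12.14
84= 84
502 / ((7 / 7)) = 502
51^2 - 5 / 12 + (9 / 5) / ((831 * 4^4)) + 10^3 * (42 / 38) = 74894861291 / 20209920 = 3705.85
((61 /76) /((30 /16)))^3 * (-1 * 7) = -12710936 /23149125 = -0.55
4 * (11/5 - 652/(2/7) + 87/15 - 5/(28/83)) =-64087/7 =-9155.29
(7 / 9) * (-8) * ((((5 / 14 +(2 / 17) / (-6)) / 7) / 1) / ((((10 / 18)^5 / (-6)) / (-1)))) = -12649608 / 371875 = -34.02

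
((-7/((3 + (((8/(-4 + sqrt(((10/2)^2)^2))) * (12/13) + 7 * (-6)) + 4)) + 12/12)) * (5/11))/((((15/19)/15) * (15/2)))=12103/50523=0.24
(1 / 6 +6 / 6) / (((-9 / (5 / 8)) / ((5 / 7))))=-25 / 432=-0.06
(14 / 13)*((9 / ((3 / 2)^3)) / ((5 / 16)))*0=0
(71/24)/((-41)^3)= -71/1654104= -0.00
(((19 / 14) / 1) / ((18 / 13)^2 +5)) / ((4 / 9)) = 28899 / 65464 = 0.44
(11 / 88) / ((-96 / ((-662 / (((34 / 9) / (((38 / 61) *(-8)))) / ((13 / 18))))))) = -81757 / 99552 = -0.82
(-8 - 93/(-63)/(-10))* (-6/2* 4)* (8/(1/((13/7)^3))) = 60145072/12005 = 5010.00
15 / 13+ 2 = 41 / 13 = 3.15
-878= -878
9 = 9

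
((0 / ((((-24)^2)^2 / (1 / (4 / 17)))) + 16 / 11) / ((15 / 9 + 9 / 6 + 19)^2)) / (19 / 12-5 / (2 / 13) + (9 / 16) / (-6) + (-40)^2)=55296 / 29308072717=0.00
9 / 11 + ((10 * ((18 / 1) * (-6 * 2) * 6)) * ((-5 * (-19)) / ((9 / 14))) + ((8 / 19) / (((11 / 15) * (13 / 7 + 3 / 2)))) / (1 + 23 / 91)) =-357447004217 / 186637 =-1915199.05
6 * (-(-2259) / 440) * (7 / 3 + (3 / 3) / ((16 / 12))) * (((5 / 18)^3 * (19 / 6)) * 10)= 22056625 / 342144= 64.47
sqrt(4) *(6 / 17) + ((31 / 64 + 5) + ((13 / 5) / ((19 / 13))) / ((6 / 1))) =2011411 / 310080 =6.49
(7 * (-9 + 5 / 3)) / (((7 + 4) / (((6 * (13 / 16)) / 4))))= -91 / 16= -5.69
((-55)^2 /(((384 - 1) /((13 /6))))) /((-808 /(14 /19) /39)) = -3578575 /5879816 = -0.61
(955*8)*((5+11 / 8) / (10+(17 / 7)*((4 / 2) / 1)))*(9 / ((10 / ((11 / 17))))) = 397089 / 208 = 1909.08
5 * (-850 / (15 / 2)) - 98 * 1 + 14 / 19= -37844 / 57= -663.93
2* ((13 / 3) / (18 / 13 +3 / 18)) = 676 / 121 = 5.59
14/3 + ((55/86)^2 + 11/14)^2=49002140603/8041019952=6.09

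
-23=-23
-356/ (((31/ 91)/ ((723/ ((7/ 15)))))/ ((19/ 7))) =-953622540/ 217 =-4394573.92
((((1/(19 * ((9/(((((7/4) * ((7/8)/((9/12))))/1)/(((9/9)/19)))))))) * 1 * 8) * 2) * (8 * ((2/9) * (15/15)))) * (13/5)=20384/1215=16.78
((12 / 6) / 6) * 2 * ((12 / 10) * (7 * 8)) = 224 / 5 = 44.80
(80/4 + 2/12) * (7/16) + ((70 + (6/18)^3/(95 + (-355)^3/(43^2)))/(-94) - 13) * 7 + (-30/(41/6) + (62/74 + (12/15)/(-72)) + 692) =412498072019741957/686299612920480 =601.05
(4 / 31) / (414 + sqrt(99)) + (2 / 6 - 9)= -15340046 / 1770069 - 4* sqrt(11) / 1770069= -8.67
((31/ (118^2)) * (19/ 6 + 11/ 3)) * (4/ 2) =1271/ 41772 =0.03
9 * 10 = 90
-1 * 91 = -91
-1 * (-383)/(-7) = -383/7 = -54.71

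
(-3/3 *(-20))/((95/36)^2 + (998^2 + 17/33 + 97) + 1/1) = 285120/14200536731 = 0.00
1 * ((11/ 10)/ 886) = 11/ 8860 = 0.00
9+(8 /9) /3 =251 /27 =9.30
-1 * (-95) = 95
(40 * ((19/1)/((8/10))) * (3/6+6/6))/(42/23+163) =32775/3791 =8.65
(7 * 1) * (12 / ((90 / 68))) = 952 / 15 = 63.47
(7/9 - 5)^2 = 1444/81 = 17.83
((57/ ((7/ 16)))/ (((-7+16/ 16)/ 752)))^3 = -1493427986366464/ 343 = -4354017452963.45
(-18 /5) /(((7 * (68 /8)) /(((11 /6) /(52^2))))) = -33 /804440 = -0.00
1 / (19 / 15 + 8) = 15 / 139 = 0.11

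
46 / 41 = 1.12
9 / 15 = 3 / 5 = 0.60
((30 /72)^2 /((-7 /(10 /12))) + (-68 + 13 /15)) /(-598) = 2030737 /18083520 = 0.11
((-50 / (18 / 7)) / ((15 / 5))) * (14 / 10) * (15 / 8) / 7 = -175 / 72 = -2.43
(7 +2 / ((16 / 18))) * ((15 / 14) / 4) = 555 / 224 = 2.48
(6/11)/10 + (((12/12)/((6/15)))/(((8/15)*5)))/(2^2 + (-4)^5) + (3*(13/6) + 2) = 511849/59840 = 8.55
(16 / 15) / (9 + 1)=8 / 75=0.11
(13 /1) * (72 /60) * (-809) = -63102 /5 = -12620.40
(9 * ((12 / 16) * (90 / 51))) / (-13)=-405 / 442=-0.92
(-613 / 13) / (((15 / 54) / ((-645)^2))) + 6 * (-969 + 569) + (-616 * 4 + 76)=-918146214 / 13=-70626631.85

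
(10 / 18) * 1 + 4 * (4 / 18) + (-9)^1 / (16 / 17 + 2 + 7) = 0.54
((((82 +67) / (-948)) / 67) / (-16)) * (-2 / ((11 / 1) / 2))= -149 / 2794704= -0.00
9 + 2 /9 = 9.22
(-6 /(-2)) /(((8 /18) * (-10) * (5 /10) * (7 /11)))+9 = 963 /140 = 6.88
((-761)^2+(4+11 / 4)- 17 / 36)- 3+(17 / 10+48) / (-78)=1355149319 / 2340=579123.64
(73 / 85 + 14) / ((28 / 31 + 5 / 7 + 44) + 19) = 91357 / 397290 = 0.23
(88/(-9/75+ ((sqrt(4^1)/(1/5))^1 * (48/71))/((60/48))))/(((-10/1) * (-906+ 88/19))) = 148390/80380881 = 0.00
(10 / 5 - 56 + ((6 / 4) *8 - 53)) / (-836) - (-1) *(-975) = -42895 / 44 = -974.89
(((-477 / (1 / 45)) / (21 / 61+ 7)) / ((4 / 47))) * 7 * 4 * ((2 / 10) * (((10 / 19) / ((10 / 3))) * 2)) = -60730.42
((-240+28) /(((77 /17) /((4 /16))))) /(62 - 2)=-901 /4620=-0.20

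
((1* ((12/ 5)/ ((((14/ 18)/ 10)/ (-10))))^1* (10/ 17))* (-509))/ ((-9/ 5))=-6108000/ 119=-51327.73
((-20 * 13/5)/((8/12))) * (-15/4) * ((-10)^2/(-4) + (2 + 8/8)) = -6435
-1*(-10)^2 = -100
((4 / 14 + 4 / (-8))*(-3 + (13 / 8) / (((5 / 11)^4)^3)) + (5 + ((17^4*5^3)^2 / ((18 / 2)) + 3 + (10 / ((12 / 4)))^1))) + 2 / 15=2980365116516137811645929 / 246093750000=12110689997271.93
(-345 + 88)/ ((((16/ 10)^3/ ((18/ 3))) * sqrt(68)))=-96375 * sqrt(17)/ 8704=-45.65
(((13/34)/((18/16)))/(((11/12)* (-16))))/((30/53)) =-689/16830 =-0.04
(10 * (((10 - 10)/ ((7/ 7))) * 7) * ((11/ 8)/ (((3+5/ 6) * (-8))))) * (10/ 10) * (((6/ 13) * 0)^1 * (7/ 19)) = 0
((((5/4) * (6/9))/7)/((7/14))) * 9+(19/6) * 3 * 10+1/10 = 6807/70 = 97.24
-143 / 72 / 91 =-11 / 504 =-0.02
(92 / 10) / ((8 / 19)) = 437 / 20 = 21.85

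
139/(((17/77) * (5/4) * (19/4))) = 171248/1615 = 106.04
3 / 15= 0.20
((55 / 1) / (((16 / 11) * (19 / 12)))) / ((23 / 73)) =132495 / 1748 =75.80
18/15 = 6/5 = 1.20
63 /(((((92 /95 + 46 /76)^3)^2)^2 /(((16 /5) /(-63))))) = -7082607741011715200000000000 /510568785444411275443565936401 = -0.01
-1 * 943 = -943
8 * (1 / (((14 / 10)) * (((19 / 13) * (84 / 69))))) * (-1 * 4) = -11960 / 931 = -12.85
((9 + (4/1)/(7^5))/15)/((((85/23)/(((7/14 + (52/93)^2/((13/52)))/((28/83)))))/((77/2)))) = 96186256050973/2965420357200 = 32.44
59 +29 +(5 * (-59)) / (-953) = 84159 / 953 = 88.31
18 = 18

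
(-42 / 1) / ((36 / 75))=-175 / 2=-87.50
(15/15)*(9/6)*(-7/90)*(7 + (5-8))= -7/15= -0.47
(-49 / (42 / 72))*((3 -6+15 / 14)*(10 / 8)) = 405 / 2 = 202.50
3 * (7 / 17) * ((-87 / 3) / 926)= -609 / 15742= -0.04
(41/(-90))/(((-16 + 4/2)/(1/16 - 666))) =-87371/4032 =-21.67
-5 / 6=-0.83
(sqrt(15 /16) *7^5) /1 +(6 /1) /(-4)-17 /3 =-43 /6 +16807 *sqrt(15) /4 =16266.14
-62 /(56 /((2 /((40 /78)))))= -1209 /280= -4.32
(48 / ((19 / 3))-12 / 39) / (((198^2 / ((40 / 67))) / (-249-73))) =-5783120 / 162196749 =-0.04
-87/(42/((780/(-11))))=11310/77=146.88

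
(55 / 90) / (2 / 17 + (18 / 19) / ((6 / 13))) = 3553 / 12618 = 0.28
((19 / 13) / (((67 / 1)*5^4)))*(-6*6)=-684 / 544375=-0.00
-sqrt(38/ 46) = -sqrt(437)/ 23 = -0.91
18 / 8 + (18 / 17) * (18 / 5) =2061 / 340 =6.06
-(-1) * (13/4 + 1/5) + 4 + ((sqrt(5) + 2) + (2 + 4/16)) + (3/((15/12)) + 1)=sqrt(5) + 151/10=17.34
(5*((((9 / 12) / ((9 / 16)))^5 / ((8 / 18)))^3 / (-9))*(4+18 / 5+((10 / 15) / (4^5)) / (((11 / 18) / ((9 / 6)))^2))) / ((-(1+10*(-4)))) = -77181452288 / 835956693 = -92.33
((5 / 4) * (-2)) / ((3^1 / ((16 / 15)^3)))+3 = 4027 / 2025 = 1.99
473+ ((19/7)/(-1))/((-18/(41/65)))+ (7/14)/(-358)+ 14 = 1428168527/2932020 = 487.09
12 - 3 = 9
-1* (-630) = 630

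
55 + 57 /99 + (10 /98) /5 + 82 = 222493 /1617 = 137.60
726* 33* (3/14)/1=35937/7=5133.86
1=1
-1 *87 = -87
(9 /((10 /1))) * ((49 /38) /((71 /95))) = 441 /284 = 1.55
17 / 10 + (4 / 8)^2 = 39 / 20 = 1.95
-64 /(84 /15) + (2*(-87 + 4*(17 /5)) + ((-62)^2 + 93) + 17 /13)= 1719936 /455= 3780.08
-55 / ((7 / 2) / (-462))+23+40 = 7323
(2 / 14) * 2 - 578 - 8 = -4100 / 7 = -585.71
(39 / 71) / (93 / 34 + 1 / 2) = 663 / 3905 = 0.17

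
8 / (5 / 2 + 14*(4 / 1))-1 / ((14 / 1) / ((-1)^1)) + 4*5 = 33101 / 1638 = 20.21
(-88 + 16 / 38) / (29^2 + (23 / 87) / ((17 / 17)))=-5568 / 53485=-0.10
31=31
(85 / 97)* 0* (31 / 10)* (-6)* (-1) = 0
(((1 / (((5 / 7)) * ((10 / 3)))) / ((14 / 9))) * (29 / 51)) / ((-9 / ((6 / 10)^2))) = -261 / 42500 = -0.01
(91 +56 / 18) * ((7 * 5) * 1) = 29645 / 9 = 3293.89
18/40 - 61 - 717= -15551/20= -777.55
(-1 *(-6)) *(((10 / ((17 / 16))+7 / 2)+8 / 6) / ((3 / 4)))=5812 / 51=113.96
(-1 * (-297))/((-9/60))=-1980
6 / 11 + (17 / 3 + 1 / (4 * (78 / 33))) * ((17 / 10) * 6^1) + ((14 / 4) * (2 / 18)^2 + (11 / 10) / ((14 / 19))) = 197709103 / 3243240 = 60.96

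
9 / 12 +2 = 11 / 4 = 2.75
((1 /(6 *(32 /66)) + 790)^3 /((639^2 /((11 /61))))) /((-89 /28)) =-1245629055222167 /18159818416128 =-68.59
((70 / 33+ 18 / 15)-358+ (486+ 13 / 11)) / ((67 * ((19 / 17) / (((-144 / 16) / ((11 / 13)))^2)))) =200.19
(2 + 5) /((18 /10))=35 /9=3.89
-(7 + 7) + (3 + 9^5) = 59038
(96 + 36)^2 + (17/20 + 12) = 348737/20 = 17436.85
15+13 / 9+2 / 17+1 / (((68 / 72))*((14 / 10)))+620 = 682568 / 1071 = 637.32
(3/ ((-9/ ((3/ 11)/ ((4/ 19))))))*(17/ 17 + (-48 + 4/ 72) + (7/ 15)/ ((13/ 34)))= 1016443/ 51480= 19.74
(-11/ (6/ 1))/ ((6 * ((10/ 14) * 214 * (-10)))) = 77/ 385200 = 0.00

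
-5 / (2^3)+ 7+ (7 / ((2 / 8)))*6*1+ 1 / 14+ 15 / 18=175.28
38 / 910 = 19 / 455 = 0.04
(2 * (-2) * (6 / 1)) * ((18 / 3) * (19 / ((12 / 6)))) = -1368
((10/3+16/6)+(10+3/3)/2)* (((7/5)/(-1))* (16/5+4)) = -2898/25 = -115.92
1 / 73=0.01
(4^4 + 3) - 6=253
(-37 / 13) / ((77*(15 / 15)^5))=-37 / 1001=-0.04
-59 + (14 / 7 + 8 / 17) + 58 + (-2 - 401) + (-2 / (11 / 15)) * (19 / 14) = -530447 / 1309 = -405.23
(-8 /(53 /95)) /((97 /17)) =-12920 /5141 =-2.51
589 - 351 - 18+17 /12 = 2657 /12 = 221.42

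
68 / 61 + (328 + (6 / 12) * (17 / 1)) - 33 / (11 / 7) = 38627 / 122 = 316.61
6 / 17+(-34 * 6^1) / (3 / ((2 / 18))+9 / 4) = -4390 / 663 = -6.62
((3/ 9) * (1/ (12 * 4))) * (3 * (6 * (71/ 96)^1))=71/ 768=0.09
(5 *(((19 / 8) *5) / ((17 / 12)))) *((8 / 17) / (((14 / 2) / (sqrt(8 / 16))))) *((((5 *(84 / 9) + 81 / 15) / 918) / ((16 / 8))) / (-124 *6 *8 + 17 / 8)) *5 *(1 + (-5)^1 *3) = 2967800 *sqrt(2) / 6314054949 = 0.00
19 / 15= 1.27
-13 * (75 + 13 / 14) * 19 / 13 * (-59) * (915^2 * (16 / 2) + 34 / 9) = 5130808091413 / 9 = 570089787934.78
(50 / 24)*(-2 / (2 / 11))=-275 / 12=-22.92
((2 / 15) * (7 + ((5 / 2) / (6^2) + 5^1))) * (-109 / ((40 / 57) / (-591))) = 354540703 / 2400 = 147725.29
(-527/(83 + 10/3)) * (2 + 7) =-14229/259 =-54.94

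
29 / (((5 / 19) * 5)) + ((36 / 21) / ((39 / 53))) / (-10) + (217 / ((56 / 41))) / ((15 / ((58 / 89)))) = 69755393 / 2429700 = 28.71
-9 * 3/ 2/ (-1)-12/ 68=453/ 34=13.32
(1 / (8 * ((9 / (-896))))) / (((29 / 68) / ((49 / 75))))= -373184 / 19575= -19.06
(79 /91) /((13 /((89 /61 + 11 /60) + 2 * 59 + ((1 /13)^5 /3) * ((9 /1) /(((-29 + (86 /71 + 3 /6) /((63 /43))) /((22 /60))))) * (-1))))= 32303372231412671 /4043156768933100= 7.99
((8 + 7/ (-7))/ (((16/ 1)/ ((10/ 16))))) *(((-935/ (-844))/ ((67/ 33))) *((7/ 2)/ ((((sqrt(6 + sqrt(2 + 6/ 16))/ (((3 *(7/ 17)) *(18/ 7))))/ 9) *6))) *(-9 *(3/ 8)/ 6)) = -324168075/ (115810304 *sqrt(sqrt(38) + 24)) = -0.51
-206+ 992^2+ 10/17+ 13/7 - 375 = 117034768/119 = 983485.45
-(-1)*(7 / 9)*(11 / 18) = 77 / 162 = 0.48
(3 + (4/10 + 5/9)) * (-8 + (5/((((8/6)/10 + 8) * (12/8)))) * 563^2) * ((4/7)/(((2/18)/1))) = 5641700744/2135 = 2642482.78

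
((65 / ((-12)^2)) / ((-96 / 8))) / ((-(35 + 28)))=65 / 108864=0.00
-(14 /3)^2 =-196 /9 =-21.78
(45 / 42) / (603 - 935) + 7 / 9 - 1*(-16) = 701713 / 41832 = 16.77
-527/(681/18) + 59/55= -160517/12485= -12.86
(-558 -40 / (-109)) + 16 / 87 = -5286290 / 9483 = -557.45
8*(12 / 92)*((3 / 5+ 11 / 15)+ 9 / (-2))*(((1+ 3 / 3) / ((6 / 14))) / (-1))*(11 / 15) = 11704 / 1035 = 11.31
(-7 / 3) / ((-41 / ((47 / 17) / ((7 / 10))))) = 470 / 2091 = 0.22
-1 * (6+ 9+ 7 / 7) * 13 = -208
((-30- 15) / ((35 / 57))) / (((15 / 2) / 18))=-6156 / 35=-175.89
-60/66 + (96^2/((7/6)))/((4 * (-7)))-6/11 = -152848/539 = -283.58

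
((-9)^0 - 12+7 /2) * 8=-60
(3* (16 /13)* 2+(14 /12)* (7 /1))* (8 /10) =2426 /195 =12.44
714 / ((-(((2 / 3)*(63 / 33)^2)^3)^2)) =-53353282404257 / 15375692753568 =-3.47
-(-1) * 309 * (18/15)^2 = 11124/25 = 444.96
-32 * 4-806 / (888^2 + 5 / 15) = -302803442 / 2365633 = -128.00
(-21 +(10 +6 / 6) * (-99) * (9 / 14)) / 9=-3365 / 42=-80.12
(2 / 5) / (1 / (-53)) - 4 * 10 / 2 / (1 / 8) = -906 / 5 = -181.20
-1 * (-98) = 98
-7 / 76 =-0.09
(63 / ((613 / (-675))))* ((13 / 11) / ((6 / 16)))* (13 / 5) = -3832920 / 6743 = -568.43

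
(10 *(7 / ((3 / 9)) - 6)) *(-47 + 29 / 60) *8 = -55820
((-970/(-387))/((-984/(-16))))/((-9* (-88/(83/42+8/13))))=686275/5146048908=0.00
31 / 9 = 3.44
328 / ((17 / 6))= 1968 / 17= 115.76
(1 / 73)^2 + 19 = 101252 / 5329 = 19.00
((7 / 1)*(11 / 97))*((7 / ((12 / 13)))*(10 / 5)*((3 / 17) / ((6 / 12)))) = 7007 / 1649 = 4.25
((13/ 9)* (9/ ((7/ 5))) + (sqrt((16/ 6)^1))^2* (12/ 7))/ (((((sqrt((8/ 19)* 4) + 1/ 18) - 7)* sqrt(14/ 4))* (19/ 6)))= -0.41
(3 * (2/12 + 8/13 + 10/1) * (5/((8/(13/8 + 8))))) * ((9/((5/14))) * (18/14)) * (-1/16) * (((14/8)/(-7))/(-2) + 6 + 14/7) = -26226585/8192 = -3201.49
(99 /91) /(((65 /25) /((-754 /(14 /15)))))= -215325 /637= -338.03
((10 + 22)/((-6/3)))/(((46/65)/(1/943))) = -520/21689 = -0.02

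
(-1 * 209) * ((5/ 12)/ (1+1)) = -43.54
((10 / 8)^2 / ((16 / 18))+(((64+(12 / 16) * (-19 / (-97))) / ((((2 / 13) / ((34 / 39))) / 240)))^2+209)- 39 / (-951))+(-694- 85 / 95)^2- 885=1049002874982739795493 / 137822429824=7611263829.28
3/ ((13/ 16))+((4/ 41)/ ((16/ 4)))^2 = 3.69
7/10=0.70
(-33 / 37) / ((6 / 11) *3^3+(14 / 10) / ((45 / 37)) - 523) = 81675 / 46439662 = 0.00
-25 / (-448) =25 / 448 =0.06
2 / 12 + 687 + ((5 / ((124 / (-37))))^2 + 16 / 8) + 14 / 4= 32054003 / 46128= 694.89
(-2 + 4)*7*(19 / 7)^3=279.96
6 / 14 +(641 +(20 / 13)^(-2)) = 1797183 / 2800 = 641.85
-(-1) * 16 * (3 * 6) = 288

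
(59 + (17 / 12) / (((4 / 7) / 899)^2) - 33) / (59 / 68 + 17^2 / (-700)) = 2002878364375 / 259776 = 7710020.80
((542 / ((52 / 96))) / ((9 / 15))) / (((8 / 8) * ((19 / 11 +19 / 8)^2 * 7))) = 167889920 / 11859211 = 14.16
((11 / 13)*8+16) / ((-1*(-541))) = 296 / 7033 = 0.04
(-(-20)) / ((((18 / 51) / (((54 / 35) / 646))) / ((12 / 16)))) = 27 / 266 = 0.10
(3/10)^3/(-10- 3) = -27/13000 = -0.00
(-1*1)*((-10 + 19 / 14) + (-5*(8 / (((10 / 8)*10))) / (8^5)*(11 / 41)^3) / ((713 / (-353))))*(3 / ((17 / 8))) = 91330879344177 / 7485107311360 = 12.20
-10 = -10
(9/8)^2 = 81/64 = 1.27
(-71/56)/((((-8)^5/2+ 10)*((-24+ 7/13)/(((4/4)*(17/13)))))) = -1207/279667920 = -0.00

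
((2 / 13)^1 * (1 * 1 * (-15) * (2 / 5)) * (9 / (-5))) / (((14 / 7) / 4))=216 / 65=3.32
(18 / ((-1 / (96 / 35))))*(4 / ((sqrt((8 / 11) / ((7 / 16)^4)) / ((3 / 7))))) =-81*sqrt(22) / 20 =-19.00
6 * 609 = 3654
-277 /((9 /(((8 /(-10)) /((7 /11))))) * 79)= 12188 /24885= 0.49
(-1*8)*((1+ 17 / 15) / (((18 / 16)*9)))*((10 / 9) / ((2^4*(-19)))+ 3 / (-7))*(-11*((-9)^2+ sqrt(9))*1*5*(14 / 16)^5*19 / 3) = -765205903 / 69984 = -10934.01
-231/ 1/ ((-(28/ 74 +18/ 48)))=68376/ 223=306.62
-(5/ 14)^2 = -0.13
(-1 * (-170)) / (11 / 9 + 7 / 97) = 14841 / 113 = 131.34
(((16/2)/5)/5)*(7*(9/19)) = 1.06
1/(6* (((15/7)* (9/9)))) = 7/90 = 0.08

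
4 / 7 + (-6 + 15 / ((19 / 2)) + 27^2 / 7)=100.29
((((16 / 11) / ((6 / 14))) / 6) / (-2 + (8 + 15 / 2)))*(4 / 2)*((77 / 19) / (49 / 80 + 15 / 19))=125440 / 517833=0.24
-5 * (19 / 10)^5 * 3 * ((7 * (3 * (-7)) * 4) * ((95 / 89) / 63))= 329321167 / 89000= 3700.24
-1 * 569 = -569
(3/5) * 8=24/5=4.80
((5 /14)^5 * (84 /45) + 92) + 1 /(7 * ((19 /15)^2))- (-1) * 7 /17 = 32715679769 /353638488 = 92.51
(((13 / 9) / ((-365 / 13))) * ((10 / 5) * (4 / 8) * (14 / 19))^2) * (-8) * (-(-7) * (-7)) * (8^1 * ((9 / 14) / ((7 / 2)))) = -16.09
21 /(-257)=-21 /257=-0.08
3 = 3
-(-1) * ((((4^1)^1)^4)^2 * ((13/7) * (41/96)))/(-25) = -1091584/525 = -2079.21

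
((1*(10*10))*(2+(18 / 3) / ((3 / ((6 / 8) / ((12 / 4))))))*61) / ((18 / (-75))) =-190625 / 3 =-63541.67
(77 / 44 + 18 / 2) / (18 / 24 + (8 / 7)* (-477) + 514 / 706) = -106253 / 5373583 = -0.02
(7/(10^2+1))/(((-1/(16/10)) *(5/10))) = -112/505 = -0.22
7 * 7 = 49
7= 7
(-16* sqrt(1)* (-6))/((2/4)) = 192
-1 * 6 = -6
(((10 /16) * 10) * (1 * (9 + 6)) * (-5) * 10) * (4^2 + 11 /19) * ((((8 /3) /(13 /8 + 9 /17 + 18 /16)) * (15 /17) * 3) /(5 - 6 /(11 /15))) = 52572.57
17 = 17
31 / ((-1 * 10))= -31 / 10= -3.10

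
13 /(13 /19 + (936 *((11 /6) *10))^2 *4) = 19 /1721491201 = 0.00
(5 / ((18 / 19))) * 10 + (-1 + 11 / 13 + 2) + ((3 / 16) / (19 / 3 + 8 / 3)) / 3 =102269 / 1872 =54.63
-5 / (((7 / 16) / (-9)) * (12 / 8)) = 480 / 7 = 68.57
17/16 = 1.06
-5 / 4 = -1.25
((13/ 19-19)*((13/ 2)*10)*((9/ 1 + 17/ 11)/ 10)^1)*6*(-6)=9446112/ 209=45196.71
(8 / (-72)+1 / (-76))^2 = 7225 / 467856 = 0.02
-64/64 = -1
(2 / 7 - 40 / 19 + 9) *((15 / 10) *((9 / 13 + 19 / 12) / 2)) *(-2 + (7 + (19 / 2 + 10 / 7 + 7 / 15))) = 233452615 / 1161888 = 200.93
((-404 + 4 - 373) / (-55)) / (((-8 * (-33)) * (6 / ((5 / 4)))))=773 / 69696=0.01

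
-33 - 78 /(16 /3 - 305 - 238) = -52995 /1613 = -32.85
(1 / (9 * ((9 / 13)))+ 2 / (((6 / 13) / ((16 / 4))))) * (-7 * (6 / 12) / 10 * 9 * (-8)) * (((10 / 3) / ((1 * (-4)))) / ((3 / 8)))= -79352 / 81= -979.65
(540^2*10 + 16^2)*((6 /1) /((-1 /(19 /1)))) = -332453184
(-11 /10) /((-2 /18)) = 9.90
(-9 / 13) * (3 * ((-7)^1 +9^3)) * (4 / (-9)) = 8664 / 13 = 666.46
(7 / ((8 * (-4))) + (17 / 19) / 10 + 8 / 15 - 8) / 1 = -13855 / 1824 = -7.60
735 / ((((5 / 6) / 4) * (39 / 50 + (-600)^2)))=58800 / 6000013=0.01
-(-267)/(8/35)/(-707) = -1335/808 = -1.65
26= 26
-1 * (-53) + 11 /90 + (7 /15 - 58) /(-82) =19861 /369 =53.82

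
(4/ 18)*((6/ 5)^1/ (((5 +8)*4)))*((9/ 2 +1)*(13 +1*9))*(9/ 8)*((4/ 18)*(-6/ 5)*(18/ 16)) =-0.21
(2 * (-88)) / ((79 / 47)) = -8272 / 79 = -104.71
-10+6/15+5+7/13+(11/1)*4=2596/65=39.94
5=5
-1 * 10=-10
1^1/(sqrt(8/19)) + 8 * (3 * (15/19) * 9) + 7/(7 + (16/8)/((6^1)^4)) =173.07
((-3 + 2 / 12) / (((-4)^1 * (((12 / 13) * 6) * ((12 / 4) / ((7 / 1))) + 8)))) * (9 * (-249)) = -1155609 / 7552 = -153.02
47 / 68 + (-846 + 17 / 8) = -114673 / 136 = -843.18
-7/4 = -1.75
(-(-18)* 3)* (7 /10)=189 /5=37.80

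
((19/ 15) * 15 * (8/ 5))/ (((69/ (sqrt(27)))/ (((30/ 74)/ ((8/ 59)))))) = 6.84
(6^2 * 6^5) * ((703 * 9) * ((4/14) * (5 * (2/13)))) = 389264850.99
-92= -92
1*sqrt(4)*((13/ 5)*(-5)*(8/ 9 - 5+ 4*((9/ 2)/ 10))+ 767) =1594.09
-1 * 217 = -217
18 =18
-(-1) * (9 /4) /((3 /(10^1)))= 7.50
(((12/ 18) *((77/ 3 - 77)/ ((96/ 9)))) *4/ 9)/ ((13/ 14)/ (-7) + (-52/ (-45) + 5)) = -18865/ 79683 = -0.24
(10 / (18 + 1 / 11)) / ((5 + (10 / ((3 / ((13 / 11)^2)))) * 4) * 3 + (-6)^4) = 13310 / 32912809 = 0.00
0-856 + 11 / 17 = -14541 / 17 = -855.35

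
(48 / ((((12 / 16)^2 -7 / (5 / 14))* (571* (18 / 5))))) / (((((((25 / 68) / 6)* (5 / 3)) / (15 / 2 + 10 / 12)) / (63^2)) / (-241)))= 83256284160 / 869633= 95737.26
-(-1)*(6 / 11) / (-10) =-3 / 55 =-0.05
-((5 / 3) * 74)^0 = -1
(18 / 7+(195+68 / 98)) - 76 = 5991 / 49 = 122.27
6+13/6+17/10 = 148/15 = 9.87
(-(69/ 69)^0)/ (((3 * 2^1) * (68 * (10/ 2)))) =-1/ 2040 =-0.00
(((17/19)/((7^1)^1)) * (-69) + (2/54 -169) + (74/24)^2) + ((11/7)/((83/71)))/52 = -10430645227/61995024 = -168.25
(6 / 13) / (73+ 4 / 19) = 0.01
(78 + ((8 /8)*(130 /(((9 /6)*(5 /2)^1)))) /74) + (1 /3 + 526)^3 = 145662697333 /999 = 145808505.84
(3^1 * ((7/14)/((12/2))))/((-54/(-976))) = 122/27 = 4.52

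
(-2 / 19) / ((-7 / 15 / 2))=60 / 133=0.45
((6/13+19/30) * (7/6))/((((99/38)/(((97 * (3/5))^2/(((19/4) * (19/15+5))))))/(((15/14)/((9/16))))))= 32141144/302445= 106.27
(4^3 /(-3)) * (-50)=3200 /3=1066.67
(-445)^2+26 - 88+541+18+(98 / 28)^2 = 794137 / 4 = 198534.25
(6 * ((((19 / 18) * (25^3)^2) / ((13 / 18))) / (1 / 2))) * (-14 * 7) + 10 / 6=-16365234374935 / 39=-419621394229.10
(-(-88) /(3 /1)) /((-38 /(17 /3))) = -748 /171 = -4.37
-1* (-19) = 19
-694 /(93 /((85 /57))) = -58990 /5301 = -11.13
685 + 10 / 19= 685.53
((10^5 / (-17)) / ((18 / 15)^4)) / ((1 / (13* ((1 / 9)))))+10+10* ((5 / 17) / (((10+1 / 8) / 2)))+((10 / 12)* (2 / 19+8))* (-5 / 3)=-965003005 / 235467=-4098.25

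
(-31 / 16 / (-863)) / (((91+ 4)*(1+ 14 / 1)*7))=31 / 137734800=0.00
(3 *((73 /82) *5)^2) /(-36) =-133225 /80688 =-1.65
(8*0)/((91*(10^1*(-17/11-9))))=0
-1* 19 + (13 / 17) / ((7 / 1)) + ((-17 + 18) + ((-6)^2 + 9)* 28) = 1242.11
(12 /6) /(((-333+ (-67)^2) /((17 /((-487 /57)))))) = -969 /1011986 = -0.00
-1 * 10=-10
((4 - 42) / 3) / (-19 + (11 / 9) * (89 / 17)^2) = -16473 / 18856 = -0.87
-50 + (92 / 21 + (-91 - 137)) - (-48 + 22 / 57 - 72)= -61448 / 399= -154.01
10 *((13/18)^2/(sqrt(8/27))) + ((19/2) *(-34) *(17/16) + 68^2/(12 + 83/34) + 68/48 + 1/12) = -168841/7856 + 845 *sqrt(6)/216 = -11.91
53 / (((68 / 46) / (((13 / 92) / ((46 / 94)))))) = 32383 / 3128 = 10.35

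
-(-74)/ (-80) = -37/ 40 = -0.92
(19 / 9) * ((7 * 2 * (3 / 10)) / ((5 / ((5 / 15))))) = 133 / 225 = 0.59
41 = 41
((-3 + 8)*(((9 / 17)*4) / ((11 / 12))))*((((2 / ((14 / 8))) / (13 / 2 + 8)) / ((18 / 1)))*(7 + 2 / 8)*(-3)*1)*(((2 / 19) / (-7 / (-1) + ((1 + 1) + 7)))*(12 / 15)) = -144 / 24871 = -0.01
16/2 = 8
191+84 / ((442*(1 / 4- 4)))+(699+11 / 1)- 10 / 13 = 994699 / 1105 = 900.18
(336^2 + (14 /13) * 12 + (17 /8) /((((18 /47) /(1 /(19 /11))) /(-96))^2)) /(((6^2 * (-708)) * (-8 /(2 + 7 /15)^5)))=57721927073445293 /817495023150000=70.61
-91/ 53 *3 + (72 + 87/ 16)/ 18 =-4319/ 5088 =-0.85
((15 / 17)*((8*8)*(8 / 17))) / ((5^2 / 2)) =3072 / 1445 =2.13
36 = 36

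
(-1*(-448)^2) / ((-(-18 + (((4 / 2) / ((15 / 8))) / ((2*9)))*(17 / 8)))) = -27095040 / 2413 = -11228.78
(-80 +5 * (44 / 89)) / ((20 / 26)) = -8970 / 89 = -100.79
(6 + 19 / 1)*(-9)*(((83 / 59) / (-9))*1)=2075 / 59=35.17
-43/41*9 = -387/41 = -9.44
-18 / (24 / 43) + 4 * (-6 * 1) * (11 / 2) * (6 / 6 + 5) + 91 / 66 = -108619 / 132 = -822.87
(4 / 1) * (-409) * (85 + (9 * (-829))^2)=-91070567416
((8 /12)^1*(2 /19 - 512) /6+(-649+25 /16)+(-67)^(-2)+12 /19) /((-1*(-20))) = -2880855239 /81879360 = -35.18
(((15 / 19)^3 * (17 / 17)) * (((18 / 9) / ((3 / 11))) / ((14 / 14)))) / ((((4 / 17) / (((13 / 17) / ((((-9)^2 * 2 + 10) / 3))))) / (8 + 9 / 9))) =4343625 / 2359496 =1.84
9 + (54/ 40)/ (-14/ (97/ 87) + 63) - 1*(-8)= 555413/ 32620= 17.03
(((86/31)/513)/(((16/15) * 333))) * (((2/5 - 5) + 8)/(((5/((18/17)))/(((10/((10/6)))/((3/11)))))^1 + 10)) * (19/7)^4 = 55153219/200514881070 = 0.00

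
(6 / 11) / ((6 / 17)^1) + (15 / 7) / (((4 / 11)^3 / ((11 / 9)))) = 828103 / 14784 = 56.01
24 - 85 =-61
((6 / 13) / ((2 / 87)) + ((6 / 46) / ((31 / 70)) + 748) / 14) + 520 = 38509782 / 64883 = 593.53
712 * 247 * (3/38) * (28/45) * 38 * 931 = 305628183.47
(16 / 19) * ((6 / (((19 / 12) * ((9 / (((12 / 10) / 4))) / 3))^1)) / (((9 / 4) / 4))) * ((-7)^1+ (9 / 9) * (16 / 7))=-33792 / 12635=-2.67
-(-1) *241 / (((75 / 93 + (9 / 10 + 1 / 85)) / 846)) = 214895844 / 1811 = 118661.43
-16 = -16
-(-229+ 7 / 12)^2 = -7513081 / 144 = -52174.17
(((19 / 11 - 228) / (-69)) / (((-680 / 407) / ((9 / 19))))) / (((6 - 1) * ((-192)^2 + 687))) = -4847 / 978829400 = -0.00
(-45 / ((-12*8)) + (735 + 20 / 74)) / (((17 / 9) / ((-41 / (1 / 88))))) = -1405348.09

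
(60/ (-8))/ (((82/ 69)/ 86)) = -44505/ 82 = -542.74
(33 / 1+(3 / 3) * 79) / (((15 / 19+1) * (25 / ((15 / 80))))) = 399 / 850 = 0.47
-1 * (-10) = 10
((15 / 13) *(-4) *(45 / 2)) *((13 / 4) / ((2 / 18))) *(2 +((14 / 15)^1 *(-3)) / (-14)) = -13365 / 2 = -6682.50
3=3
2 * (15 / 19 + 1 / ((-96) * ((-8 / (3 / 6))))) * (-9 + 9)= 0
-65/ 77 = -0.84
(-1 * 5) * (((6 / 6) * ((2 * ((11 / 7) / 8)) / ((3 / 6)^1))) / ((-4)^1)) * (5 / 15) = 55 / 168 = 0.33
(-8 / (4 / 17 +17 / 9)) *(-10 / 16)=153 / 65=2.35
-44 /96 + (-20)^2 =9589 /24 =399.54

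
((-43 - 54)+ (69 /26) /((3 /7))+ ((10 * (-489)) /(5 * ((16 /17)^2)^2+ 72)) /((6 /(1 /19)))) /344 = -11008820843 /41446030912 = -0.27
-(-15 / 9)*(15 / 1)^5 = 1265625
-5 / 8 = -0.62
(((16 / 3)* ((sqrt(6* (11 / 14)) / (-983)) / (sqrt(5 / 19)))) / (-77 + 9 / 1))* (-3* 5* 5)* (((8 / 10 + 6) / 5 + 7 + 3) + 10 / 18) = -1532* sqrt(21945) / 751995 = -0.30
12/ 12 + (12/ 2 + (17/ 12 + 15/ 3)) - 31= -17.58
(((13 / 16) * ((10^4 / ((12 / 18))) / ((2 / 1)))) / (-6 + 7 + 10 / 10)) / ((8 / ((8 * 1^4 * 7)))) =170625 / 8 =21328.12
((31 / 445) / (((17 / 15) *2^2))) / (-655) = -93 / 3964060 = -0.00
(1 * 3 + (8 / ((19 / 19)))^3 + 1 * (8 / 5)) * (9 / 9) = 2583 / 5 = 516.60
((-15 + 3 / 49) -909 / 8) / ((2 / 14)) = -50397 / 56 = -899.95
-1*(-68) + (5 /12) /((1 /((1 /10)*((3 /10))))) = 5441 /80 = 68.01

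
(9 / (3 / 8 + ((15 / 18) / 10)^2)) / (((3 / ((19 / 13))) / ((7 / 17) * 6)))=344736 / 12155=28.36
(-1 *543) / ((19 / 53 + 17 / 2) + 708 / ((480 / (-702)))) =191860 / 362729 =0.53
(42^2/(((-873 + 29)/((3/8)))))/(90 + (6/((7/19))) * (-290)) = 3087/18247280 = 0.00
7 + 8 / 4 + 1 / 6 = 55 / 6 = 9.17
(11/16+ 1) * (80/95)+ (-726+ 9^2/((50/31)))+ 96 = -549441/950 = -578.36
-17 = -17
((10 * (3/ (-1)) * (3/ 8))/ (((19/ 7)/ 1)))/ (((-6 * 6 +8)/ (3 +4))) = 315/ 304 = 1.04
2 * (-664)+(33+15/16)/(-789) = -5588405/4208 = -1328.04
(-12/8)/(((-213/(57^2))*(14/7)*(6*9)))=361/1704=0.21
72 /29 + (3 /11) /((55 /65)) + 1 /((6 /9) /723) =7630707 /7018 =1087.31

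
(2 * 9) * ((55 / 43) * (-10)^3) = -990000 / 43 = -23023.26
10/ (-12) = -5/ 6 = -0.83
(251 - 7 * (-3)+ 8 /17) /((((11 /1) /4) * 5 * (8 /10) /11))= 272.47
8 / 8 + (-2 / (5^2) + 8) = 223 / 25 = 8.92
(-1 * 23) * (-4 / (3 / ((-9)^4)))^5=1178342950171641099264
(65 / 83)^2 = 4225 / 6889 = 0.61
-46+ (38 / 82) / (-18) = -33967 / 738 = -46.03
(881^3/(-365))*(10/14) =-683797841/511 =-1338156.24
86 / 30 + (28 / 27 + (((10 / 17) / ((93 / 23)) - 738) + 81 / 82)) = -4276025597 / 5833890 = -732.96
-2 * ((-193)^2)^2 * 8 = -22199808016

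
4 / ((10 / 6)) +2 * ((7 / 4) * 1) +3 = 89 / 10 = 8.90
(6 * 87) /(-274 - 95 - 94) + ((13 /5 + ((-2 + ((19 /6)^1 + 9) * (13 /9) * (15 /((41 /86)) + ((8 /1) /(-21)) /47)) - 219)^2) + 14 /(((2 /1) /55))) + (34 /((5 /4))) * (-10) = 304564478051772824024 /2763634098229515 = 110204.34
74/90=37/45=0.82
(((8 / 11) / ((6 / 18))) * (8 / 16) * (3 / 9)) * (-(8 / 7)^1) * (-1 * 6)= 192 / 77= 2.49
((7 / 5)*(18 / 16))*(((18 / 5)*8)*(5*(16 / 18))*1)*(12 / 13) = 12096 / 65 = 186.09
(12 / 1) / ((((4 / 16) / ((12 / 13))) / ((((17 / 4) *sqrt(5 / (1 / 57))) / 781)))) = 2448 *sqrt(285) / 10153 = 4.07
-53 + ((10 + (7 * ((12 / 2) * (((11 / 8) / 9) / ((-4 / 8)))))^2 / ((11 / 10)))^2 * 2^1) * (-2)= -8269918 / 81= -102097.75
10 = 10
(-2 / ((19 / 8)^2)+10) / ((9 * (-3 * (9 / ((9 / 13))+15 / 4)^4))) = -891392 / 196412976387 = -0.00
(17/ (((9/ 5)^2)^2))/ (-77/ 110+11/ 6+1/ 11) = 584375/ 441774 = 1.32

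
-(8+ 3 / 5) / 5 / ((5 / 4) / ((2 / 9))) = -344 / 1125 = -0.31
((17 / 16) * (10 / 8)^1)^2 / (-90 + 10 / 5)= -0.02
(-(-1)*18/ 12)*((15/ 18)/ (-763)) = -5/ 3052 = -0.00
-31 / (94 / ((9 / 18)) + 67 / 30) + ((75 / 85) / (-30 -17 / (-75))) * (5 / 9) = -38870605 / 216643427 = -0.18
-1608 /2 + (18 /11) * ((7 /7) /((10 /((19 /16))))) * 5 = -141333 /176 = -803.03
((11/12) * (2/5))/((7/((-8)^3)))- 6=-3446/105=-32.82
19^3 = 6859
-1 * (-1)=1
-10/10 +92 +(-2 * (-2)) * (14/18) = 847/9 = 94.11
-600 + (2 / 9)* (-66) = -1844 / 3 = -614.67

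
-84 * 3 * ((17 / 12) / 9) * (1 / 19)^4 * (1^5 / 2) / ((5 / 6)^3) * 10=-8568 / 3258025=-0.00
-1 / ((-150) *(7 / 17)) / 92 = 17 / 96600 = 0.00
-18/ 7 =-2.57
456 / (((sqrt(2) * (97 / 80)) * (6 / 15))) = 45600 * sqrt(2) / 97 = 664.83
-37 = -37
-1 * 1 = -1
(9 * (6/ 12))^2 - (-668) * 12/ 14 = 16599/ 28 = 592.82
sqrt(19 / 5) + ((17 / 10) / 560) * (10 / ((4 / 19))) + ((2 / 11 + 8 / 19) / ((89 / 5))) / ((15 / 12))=7137083 / 41666240 + sqrt(95) / 5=2.12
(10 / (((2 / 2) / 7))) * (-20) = -1400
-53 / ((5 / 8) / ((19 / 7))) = -8056 / 35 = -230.17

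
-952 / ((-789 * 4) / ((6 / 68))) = 7 / 263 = 0.03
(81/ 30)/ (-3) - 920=-9209/ 10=-920.90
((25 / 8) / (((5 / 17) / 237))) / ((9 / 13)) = 87295 / 24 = 3637.29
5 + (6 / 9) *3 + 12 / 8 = 17 / 2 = 8.50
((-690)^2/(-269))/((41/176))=-83793600/11029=-7597.57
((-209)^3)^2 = 83344647990241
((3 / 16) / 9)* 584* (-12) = -146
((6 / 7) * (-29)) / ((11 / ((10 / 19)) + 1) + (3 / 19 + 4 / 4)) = -33060 / 30667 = -1.08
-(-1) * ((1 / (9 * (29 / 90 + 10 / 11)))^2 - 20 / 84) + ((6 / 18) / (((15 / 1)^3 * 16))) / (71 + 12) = -0.23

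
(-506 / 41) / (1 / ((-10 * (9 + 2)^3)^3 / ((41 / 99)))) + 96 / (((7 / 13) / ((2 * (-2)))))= 826833221422286448 / 11767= 70267121732156.58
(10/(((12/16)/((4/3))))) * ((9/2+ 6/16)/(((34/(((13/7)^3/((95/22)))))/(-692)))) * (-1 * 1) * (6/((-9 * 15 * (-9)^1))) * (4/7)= 6957002624/942260445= 7.38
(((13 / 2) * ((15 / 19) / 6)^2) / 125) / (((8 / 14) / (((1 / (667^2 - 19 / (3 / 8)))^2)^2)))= 81 / 2013166202690474807985100000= 0.00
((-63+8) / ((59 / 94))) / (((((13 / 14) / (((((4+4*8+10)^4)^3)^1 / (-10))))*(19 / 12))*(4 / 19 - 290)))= -3898197237079156737589248 / 2111551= -1846129805569061196.05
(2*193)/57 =386/57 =6.77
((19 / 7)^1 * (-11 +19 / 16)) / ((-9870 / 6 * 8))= 0.00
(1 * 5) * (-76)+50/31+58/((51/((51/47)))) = -549512/1457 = -377.15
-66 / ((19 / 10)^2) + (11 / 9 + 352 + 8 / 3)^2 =3703039849 / 29241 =126638.62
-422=-422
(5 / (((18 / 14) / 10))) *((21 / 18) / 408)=1225 / 11016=0.11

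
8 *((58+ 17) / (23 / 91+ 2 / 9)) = 491400 / 389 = 1263.24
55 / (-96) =-55 / 96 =-0.57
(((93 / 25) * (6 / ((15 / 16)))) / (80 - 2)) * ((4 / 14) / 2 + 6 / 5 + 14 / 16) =38502 / 56875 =0.68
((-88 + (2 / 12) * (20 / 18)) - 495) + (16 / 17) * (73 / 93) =-8282360 / 14229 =-582.08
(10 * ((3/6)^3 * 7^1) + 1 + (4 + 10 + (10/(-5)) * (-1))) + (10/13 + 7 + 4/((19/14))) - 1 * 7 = 29113/988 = 29.47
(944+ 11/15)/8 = 14171/120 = 118.09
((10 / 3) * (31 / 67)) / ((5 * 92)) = 31 / 9246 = 0.00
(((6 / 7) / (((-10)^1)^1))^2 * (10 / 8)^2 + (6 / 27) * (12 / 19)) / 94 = 0.00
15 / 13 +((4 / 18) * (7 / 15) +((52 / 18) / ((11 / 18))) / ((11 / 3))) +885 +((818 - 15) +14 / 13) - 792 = 191039597 / 212355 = 899.62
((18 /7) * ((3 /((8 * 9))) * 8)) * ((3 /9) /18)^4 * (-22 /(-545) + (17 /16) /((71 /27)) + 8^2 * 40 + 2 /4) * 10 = 1585531907 /614181403584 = 0.00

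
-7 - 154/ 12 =-119/ 6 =-19.83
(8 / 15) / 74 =4 / 555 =0.01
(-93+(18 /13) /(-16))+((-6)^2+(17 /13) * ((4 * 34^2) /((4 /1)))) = 151279 /104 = 1454.61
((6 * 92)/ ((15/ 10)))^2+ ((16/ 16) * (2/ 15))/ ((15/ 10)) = 6094084/ 45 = 135424.09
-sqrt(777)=-27.87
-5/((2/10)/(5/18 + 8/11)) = -4975/198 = -25.13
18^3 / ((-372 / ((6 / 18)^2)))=-54 / 31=-1.74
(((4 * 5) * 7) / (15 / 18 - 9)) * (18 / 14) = -1080 / 49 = -22.04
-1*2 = -2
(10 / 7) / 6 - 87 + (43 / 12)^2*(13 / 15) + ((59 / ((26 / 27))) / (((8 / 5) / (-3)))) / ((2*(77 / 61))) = -74834213 / 617760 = -121.14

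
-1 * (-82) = 82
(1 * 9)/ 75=3/ 25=0.12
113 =113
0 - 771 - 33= -804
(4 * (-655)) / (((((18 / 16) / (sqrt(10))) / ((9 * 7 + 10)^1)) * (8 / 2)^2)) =-95630 * sqrt(10) / 9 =-33600.96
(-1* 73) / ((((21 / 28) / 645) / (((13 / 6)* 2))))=-816140 / 3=-272046.67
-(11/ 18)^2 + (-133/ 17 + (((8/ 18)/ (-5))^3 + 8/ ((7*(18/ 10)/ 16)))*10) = 93.38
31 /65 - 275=-17844 /65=-274.52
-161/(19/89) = -14329/19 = -754.16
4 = 4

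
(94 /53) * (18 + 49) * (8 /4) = 12596 /53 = 237.66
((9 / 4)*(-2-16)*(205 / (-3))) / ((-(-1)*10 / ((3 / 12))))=1107 / 16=69.19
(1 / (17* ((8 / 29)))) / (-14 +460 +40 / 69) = 2001 / 4190704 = 0.00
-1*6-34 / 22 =-83 / 11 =-7.55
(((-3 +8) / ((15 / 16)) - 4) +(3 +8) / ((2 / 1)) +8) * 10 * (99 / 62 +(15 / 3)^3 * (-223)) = -769027195 / 186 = -4134554.81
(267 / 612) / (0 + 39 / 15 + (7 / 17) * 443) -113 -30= -26985371 / 188712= -143.00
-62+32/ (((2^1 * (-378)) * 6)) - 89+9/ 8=-679865/ 4536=-149.88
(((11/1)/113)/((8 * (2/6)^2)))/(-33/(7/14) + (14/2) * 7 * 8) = 99/294704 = 0.00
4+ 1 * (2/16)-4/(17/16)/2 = 305/136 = 2.24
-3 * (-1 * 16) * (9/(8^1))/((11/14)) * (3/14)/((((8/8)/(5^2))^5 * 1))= 1582031250/11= 143821022.73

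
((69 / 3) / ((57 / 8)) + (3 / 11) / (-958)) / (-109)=-1938821 / 65472594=-0.03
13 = 13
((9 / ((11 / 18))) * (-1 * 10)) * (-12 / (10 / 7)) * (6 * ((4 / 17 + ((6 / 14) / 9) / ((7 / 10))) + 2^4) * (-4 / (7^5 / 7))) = -633619584 / 3142909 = -201.60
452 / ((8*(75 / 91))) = 10283 / 150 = 68.55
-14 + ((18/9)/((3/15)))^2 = 86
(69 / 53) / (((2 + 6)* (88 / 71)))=4899 / 37312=0.13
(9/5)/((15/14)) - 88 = -2158/25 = -86.32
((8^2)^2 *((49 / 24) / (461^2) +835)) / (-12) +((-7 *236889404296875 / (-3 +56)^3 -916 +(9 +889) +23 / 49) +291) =-11138511800.31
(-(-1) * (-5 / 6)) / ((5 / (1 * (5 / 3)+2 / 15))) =-3 / 10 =-0.30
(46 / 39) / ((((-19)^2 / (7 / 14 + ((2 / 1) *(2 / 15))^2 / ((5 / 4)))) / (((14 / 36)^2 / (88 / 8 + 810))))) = 1412131 / 4213204105500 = 0.00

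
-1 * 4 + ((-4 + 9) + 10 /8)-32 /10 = -19 /20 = -0.95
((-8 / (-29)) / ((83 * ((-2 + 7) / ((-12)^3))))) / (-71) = 0.02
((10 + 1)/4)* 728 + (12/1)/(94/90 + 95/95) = 46181/23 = 2007.87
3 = 3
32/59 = 0.54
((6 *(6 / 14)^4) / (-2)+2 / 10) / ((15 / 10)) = 2372 / 36015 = 0.07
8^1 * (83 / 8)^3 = 571787 / 64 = 8934.17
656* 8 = 5248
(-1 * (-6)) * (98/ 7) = 84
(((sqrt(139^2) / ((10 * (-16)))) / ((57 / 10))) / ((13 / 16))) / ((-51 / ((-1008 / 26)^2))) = 3923136 / 709631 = 5.53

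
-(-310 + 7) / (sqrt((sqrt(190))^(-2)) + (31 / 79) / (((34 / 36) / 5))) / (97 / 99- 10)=-1123978590900 / 69427241497 + 54104059053 * sqrt(190) / 1319117588443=-15.62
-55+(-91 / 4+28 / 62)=-9585 / 124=-77.30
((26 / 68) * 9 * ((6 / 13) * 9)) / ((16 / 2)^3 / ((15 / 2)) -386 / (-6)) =405 / 3757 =0.11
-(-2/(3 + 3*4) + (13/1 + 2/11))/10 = -2153/1650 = -1.30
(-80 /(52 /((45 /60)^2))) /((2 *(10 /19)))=-171 /208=-0.82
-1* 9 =-9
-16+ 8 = -8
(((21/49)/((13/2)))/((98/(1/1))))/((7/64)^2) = 12288/218491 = 0.06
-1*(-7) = 7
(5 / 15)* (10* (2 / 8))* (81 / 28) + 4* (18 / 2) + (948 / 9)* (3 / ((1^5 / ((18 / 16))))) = 22059 / 56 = 393.91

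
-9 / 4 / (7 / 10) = -45 / 14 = -3.21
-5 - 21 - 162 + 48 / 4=-176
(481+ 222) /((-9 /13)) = -9139 /9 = -1015.44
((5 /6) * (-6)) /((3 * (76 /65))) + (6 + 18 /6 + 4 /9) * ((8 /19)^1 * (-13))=-36335 /684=-53.12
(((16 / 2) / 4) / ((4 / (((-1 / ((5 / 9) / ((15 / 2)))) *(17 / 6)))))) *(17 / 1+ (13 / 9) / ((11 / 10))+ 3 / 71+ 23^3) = -1456064671 / 6248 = -233044.92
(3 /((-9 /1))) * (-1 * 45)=15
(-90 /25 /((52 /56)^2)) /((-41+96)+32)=-1176 /24505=-0.05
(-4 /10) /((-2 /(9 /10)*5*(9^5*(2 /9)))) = 1 /364500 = 0.00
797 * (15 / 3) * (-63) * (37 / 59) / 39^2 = -103.51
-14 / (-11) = 14 / 11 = 1.27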